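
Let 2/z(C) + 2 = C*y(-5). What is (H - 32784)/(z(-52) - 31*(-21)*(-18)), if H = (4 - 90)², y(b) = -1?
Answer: 634700/292949 ≈ 2.1666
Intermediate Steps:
H = 7396 (H = (-86)² = 7396)
z(C) = 2/(-2 - C) (z(C) = 2/(-2 + C*(-1)) = 2/(-2 - C))
(H - 32784)/(z(-52) - 31*(-21)*(-18)) = (7396 - 32784)/(2/(-2 - 1*(-52)) - 31*(-21)*(-18)) = -25388/(2/(-2 + 52) + 651*(-18)) = -25388/(2/50 - 11718) = -25388/(2*(1/50) - 11718) = -25388/(1/25 - 11718) = -25388/(-292949/25) = -25388*(-25/292949) = 634700/292949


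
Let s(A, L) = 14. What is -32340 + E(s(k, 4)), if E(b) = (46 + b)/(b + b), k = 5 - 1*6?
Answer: -226365/7 ≈ -32338.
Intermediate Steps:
k = -1 (k = 5 - 6 = -1)
E(b) = (46 + b)/(2*b) (E(b) = (46 + b)/((2*b)) = (46 + b)*(1/(2*b)) = (46 + b)/(2*b))
-32340 + E(s(k, 4)) = -32340 + (½)*(46 + 14)/14 = -32340 + (½)*(1/14)*60 = -32340 + 15/7 = -226365/7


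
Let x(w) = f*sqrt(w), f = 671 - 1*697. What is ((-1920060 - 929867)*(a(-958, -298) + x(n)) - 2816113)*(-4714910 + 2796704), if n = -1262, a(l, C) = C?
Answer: -1623688742293398 - 142135423845012*I*sqrt(1262) ≈ -1.6237e+15 - 5.0493e+15*I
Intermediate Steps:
f = -26 (f = 671 - 697 = -26)
x(w) = -26*sqrt(w)
((-1920060 - 929867)*(a(-958, -298) + x(n)) - 2816113)*(-4714910 + 2796704) = ((-1920060 - 929867)*(-298 - 26*I*sqrt(1262)) - 2816113)*(-4714910 + 2796704) = (-2849927*(-298 - 26*I*sqrt(1262)) - 2816113)*(-1918206) = ((849278246 + 74098102*I*sqrt(1262)) - 2816113)*(-1918206) = (846462133 + 74098102*I*sqrt(1262))*(-1918206) = -1623688742293398 - 142135423845012*I*sqrt(1262)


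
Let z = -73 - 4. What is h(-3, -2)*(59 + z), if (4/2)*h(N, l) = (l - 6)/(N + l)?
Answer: -72/5 ≈ -14.400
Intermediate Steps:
h(N, l) = (-6 + l)/(2*(N + l)) (h(N, l) = ((l - 6)/(N + l))/2 = ((-6 + l)/(N + l))/2 = (-6 + l)/(2*(N + l)))
z = -77
h(-3, -2)*(59 + z) = ((-3 + (½)*(-2))/(-3 - 2))*(59 - 77) = ((-3 - 1)/(-5))*(-18) = -⅕*(-4)*(-18) = (⅘)*(-18) = -72/5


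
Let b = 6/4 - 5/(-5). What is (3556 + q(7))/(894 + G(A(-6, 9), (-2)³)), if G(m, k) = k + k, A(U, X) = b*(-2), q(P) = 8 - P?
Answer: 3557/878 ≈ 4.0513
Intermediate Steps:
b = 5/2 (b = 6*(¼) - 5*(-⅕) = 3/2 + 1 = 5/2 ≈ 2.5000)
A(U, X) = -5 (A(U, X) = (5/2)*(-2) = -5)
G(m, k) = 2*k
(3556 + q(7))/(894 + G(A(-6, 9), (-2)³)) = (3556 + (8 - 1*7))/(894 + 2*(-2)³) = (3556 + (8 - 7))/(894 + 2*(-8)) = (3556 + 1)/(894 - 16) = 3557/878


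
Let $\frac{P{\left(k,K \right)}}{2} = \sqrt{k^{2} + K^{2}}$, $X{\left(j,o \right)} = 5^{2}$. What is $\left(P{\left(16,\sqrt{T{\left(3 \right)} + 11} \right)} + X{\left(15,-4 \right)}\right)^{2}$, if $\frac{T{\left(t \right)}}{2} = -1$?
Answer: $1685 + 100 \sqrt{265} \approx 3312.9$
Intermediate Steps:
$X{\left(j,o \right)} = 25$
$T{\left(t \right)} = -2$ ($T{\left(t \right)} = 2 \left(-1\right) = -2$)
$P{\left(k,K \right)} = 2 \sqrt{K^{2} + k^{2}}$ ($P{\left(k,K \right)} = 2 \sqrt{k^{2} + K^{2}} = 2 \sqrt{K^{2} + k^{2}}$)
$\left(P{\left(16,\sqrt{T{\left(3 \right)} + 11} \right)} + X{\left(15,-4 \right)}\right)^{2} = \left(2 \sqrt{\left(\sqrt{-2 + 11}\right)^{2} + 16^{2}} + 25\right)^{2} = \left(2 \sqrt{\left(\sqrt{9}\right)^{2} + 256} + 25\right)^{2} = \left(2 \sqrt{3^{2} + 256} + 25\right)^{2} = \left(2 \sqrt{9 + 256} + 25\right)^{2} = \left(2 \sqrt{265} + 25\right)^{2} = \left(25 + 2 \sqrt{265}\right)^{2}$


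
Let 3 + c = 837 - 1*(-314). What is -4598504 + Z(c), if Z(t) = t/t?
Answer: -4598503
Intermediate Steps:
c = 1148 (c = -3 + (837 - 1*(-314)) = -3 + (837 + 314) = -3 + 1151 = 1148)
Z(t) = 1
-4598504 + Z(c) = -4598504 + 1 = -4598503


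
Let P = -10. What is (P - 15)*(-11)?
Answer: 275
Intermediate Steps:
(P - 15)*(-11) = (-10 - 15)*(-11) = -25*(-11) = 275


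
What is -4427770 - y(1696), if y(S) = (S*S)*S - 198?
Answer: -4882829108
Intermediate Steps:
y(S) = -198 + S³ (y(S) = S²*S - 198 = S³ - 198 = -198 + S³)
-4427770 - y(1696) = -4427770 - (-198 + 1696³) = -4427770 - (-198 + 4878401536) = -4427770 - 1*4878401338 = -4427770 - 4878401338 = -4882829108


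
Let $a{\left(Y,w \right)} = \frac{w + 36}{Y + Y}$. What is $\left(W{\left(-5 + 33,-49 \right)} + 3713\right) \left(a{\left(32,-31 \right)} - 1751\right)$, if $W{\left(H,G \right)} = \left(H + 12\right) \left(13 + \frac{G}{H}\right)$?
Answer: $- \frac{466501617}{64} \approx -7.2891 \cdot 10^{6}$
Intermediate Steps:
$a{\left(Y,w \right)} = \frac{36 + w}{2 Y}$
$W{\left(H,G \right)} = \left(12 + H\right) \left(13 + \frac{G}{H}\right)$
$\left(W{\left(-5 + 33,-49 \right)} + 3713\right) \left(a{\left(32,-31 \right)} - 1751\right) = \left(\left(156 - 49 + 13 \left(-5 + 33\right) + 12 \left(-49\right) \frac{1}{-5 + 33}\right) + 3713\right) \left(\frac{36 - 31}{2 \cdot 32} - 1751\right) = \left(\left(156 - 49 + 13 \cdot 28 + 12 \left(-49\right) \frac{1}{28}\right) + 3713\right) \left(\frac{1}{2} \cdot \frac{1}{32} \cdot 5 - 1751\right) = \left(\left(156 - 49 + 364 + 12 \left(-49\right) \frac{1}{28}\right) + 3713\right) \left(\frac{5}{64} - 1751\right) = \left(\left(156 - 49 + 364 - 21\right) + 3713\right) \left(- \frac{112059}{64}\right) = \left(450 + 3713\right) \left(- \frac{112059}{64}\right) = 4163 \left(- \frac{112059}{64}\right) = - \frac{466501617}{64}$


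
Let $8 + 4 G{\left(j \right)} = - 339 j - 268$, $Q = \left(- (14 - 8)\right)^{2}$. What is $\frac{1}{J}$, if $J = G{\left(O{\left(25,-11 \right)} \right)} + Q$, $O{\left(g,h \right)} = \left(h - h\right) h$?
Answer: $- \frac{1}{33} \approx -0.030303$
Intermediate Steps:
$O{\left(g,h \right)} = 0$ ($O{\left(g,h \right)} = 0 h = 0$)
$Q = 36$ ($Q = \left(\left(-1\right) 6\right)^{2} = \left(-6\right)^{2} = 36$)
$G{\left(j \right)} = -69 - \frac{339 j}{4}$ ($G{\left(j \right)} = -2 + \frac{- 339 j - 268}{4} = -2 + \frac{-268 - 339 j}{4} = -2 - \left(67 + \frac{339 j}{4}\right) = -69 - \frac{339 j}{4}$)
$J = -33$ ($J = \left(-69 - 0\right) + 36 = \left(-69 + 0\right) + 36 = -69 + 36 = -33$)
$\frac{1}{J} = \frac{1}{-33} = - \frac{1}{33}$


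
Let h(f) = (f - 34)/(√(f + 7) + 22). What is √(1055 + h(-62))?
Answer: √((23114 + 1055*I*√55)/(22 + I*√55)) ≈ 32.42 + 0.0204*I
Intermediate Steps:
h(f) = (-34 + f)/(22 + √(7 + f)) (h(f) = (-34 + f)/(√(7 + f) + 22) = (-34 + f)/(22 + √(7 + f)))
√(1055 + h(-62)) = √(1055 + (-34 - 62)/(22 + √(7 - 62))) = √(1055 - 96/(22 + √(-55))) = √(1055 - 96/(22 + I*√55))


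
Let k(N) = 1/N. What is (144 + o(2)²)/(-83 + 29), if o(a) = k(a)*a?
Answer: -145/54 ≈ -2.6852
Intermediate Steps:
o(a) = 1 (o(a) = a/a = 1)
(144 + o(2)²)/(-83 + 29) = (144 + 1²)/(-83 + 29) = (144 + 1)/(-54) = -1/54*145 = -145/54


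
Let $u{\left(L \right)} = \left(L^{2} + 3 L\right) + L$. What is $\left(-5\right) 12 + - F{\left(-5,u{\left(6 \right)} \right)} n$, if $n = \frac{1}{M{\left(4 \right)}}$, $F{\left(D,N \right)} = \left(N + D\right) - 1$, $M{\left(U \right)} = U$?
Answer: $- \frac{147}{2} \approx -73.5$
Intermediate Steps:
$u{\left(L \right)} = L^{2} + 4 L$
$F{\left(D,N \right)} = -1 + D + N$ ($F{\left(D,N \right)} = \left(D + N\right) - 1 = -1 + D + N$)
$n = \frac{1}{4} \approx 0.25$
$\left(-5\right) 12 + - F{\left(-5,u{\left(6 \right)} \right)} n = \left(-5\right) 12 + - (-1 - 5 + 6 \left(4 + 6\right)) \frac{1}{4} = -60 + - (-1 - 5 + 6 \cdot 10) \frac{1}{4} = -60 + - (-1 - 5 + 60) \frac{1}{4} = -60 + \left(-1\right) 54 \cdot \frac{1}{4} = -60 - \frac{27}{2} = - \frac{147}{2}$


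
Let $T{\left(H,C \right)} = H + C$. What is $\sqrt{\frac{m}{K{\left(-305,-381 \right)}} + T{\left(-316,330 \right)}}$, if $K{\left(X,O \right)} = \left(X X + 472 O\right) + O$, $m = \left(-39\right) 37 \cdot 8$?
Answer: $\frac{2 \sqrt{1678608767}}{21797} \approx 3.7593$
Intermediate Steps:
$m = -11544$ ($m = \left(-1443\right) 8 = -11544$)
$K{\left(X,O \right)} = X^{2} + 473 O$ ($K{\left(X,O \right)} = \left(X^{2} + 472 O\right) + O = X^{2} + 473 O$)
$T{\left(H,C \right)} = C + H$
$\sqrt{\frac{m}{K{\left(-305,-381 \right)}} + T{\left(-316,330 \right)}} = \sqrt{- \frac{11544}{\left(-305\right)^{2} + 473 \left(-381\right)} + \left(330 - 316\right)} = \sqrt{- \frac{11544}{93025 - 180213} + 14} = \sqrt{- \frac{11544}{-87188} + 14} = \sqrt{\left(-11544\right) \left(- \frac{1}{87188}\right) + 14} = \sqrt{\frac{2886}{21797} + 14} = \sqrt{\frac{308044}{21797}} = \frac{2 \sqrt{1678608767}}{21797}$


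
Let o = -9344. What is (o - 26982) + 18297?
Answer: -18029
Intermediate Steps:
(o - 26982) + 18297 = (-9344 - 26982) + 18297 = -36326 + 18297 = -18029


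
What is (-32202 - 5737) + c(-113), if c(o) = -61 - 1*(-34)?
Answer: -37966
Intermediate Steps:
c(o) = -27 (c(o) = -61 + 34 = -27)
(-32202 - 5737) + c(-113) = (-32202 - 5737) - 27 = -37939 - 27 = -37966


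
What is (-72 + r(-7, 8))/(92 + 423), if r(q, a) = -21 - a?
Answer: -101/515 ≈ -0.19612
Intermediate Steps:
(-72 + r(-7, 8))/(92 + 423) = (-72 + (-21 - 1*8))/(92 + 423) = (-72 + (-21 - 8))/515 = (-72 - 29)*(1/515) = -101*1/515 = -101/515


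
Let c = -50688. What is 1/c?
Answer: -1/50688 ≈ -1.9729e-5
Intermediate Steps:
1/c = 1/(-50688) = -1/50688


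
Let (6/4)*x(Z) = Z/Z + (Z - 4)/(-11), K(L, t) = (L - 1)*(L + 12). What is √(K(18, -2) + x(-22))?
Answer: 2*√139458/33 ≈ 22.633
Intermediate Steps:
K(L, t) = (-1 + L)*(12 + L)
x(Z) = 10/11 - 2*Z/33 (x(Z) = 2*(Z/Z + (Z - 4)/(-11))/3 = 2*(1 + (-4 + Z)*(-1/11))/3 = 2*(1 + (4/11 - Z/11))/3 = 2*(15/11 - Z/11)/3 = 10/11 - 2*Z/33)
√(K(18, -2) + x(-22)) = √((-12 + 18² + 11*18) + (10/11 - 2/33*(-22))) = √((-12 + 324 + 198) + (10/11 + 4/3)) = √(510 + 74/33) = √(16904/33) = 2*√139458/33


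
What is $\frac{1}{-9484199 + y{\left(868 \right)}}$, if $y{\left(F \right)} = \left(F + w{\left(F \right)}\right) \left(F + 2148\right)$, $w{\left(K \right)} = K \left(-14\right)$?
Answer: $- \frac{1}{43516743} \approx -2.298 \cdot 10^{-8}$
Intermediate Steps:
$w{\left(K \right)} = - 14 K$
$y{\left(F \right)} = - 13 F \left(2148 + F\right)$ ($y{\left(F \right)} = \left(F - 14 F\right) \left(F + 2148\right) = - 13 F \left(2148 + F\right)$)
$\frac{1}{-9484199 + y{\left(868 \right)}} = \frac{1}{-9484199 + 13 \cdot 868 \left(-2148 - 868\right)} = \frac{1}{-9484199 + 13 \cdot 868 \left(-3016\right)} = \frac{1}{-9484199 - 34032544} = \frac{1}{-43516743} = - \frac{1}{43516743}$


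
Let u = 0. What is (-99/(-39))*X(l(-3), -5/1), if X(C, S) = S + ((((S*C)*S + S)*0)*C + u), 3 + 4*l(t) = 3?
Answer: -165/13 ≈ -12.692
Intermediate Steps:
l(t) = 0 (l(t) = -¾ + (¼)*3 = -¾ + ¾ = 0)
X(C, S) = S (X(C, S) = S + ((((S*C)*S + S)*0)*C + 0) = S + ((((C*S)*S + S)*0)*C + 0) = S + (((C*S² + S)*0)*C + 0) = S + (((S + C*S²)*0)*C + 0) = S + (0*C + 0) = S + (0 + 0) = S + 0 = S)
(-99/(-39))*X(l(-3), -5/1) = (-99/(-39))*(-5/1) = (-99*(-1/39))*(-5*1) = (33/13)*(-5) = -165/13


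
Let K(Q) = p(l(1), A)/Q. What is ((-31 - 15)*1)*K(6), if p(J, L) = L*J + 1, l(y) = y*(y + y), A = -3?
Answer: 115/3 ≈ 38.333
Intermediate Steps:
l(y) = 2*y² (l(y) = y*(2*y) = 2*y²)
p(J, L) = 1 + J*L (p(J, L) = J*L + 1 = 1 + J*L)
K(Q) = -5/Q (K(Q) = (1 + (2*1²)*(-3))/Q = (1 + (2*1)*(-3))/Q = (1 + 2*(-3))/Q = (1 - 6)/Q = -5/Q)
((-31 - 15)*1)*K(6) = ((-31 - 15)*1)*(-5/6) = (-46*1)*(-5*⅙) = -46*(-⅚) = 115/3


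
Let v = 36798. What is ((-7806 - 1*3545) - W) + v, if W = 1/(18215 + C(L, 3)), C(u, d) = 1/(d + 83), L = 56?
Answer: 39862496391/1566491 ≈ 25447.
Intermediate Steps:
C(u, d) = 1/(83 + d)
W = 86/1566491 (W = 1/(18215 + 1/(83 + 3)) = 1/(18215 + 1/86) = 1/(1566491/86) = 86/1566491 ≈ 5.4900e-5)
((-7806 - 1*3545) - W) + v = ((-7806 - 1*3545) - 1*86/1566491) + 36798 = ((-7806 - 3545) - 86/1566491) + 36798 = (-11351 - 86/1566491) + 36798 = -17781239427/1566491 + 36798 = 39862496391/1566491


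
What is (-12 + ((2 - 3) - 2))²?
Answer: 225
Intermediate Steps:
(-12 + ((2 - 3) - 2))² = (-12 + (-1 - 2))² = (-12 - 3)² = (-15)² = 225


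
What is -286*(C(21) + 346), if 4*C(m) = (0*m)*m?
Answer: -98956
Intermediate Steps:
C(m) = 0 (C(m) = ((0*m)*m)/4 = (0*m)/4 = (¼)*0 = 0)
-286*(C(21) + 346) = -286*(0 + 346) = -286*346 = -98956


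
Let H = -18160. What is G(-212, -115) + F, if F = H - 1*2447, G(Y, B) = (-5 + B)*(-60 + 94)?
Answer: -24687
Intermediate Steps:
G(Y, B) = -170 + 34*B (G(Y, B) = (-5 + B)*34 = -170 + 34*B)
F = -20607 (F = -18160 - 1*2447 = -18160 - 2447 = -20607)
G(-212, -115) + F = (-170 + 34*(-115)) - 20607 = (-170 - 3910) - 20607 = -4080 - 20607 = -24687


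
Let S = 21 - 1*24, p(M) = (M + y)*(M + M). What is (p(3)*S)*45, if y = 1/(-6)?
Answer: -2295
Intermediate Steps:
y = -⅙ ≈ -0.16667
p(M) = 2*M*(-⅙ + M) (p(M) = (M - ⅙)*(M + M) = (-⅙ + M)*(2*M) = 2*M*(-⅙ + M))
S = -3 (S = 21 - 24 = -3)
(p(3)*S)*45 = (((⅓)*3*(-1 + 6*3))*(-3))*45 = (((⅓)*3*(-1 + 18))*(-3))*45 = (((⅓)*3*17)*(-3))*45 = (17*(-3))*45 = -51*45 = -2295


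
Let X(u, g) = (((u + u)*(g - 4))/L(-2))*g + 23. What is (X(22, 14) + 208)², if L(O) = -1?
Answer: 35153041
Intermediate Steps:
X(u, g) = 23 - 2*g*u*(-4 + g) (X(u, g) = (((u + u)*(g - 4))/(-1))*g + 23 = (((2*u)*(-4 + g))*(-1))*g + 23 = ((2*u*(-4 + g))*(-1))*g + 23 = (-2*u*(-4 + g))*g + 23 = -2*g*u*(-4 + g) + 23 = 23 - 2*g*u*(-4 + g))
(X(22, 14) + 208)² = ((23 - 2*22*14² + 8*14*22) + 208)² = ((23 - 2*22*196 + 2464) + 208)² = ((23 - 8624 + 2464) + 208)² = (-6137 + 208)² = (-5929)² = 35153041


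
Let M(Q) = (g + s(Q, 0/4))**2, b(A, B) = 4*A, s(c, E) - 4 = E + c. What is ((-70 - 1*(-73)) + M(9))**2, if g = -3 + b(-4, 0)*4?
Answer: 8520561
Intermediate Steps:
s(c, E) = 4 + E + c (s(c, E) = 4 + (E + c) = 4 + E + c)
g = -67 (g = -3 + (4*(-4))*4 = -3 - 16*4 = -3 - 64 = -67)
M(Q) = (-63 + Q)**2 (M(Q) = (-67 + (4 + 0/4 + Q))**2 = (-67 + (4 + 0*(1/4) + Q))**2 = (-67 + (4 + 0 + Q))**2 = (-67 + (4 + Q))**2 = (-63 + Q)**2)
((-70 - 1*(-73)) + M(9))**2 = ((-70 - 1*(-73)) + (-63 + 9)**2)**2 = ((-70 + 73) + (-54)**2)**2 = (3 + 2916)**2 = 2919**2 = 8520561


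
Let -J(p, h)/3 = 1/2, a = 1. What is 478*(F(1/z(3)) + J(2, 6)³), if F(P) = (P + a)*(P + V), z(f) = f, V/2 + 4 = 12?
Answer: 316675/36 ≈ 8796.5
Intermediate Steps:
V = 16 (V = -8 + 2*12 = -8 + 24 = 16)
J(p, h) = -3/2
F(P) = (1 + P)*(16 + P) (F(P) = (P + 1)*(P + 16) = (1 + P)*(16 + P))
478*(F(1/z(3)) + J(2, 6)³) = 478*((16 + (1/3)² + 17/3) + (-3/2)³) = 478*((16 + (⅓)² + 17*(⅓)) - 27/8) = 478*((16 + ⅑ + 17/3) - 27/8) = 478*(196/9 - 27/8) = 478*(1325/72) = 316675/36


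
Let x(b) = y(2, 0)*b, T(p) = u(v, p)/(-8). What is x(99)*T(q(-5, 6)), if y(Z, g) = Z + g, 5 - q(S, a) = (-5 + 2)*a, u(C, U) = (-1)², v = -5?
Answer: -99/4 ≈ -24.750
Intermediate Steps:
u(C, U) = 1
q(S, a) = 5 + 3*a (q(S, a) = 5 - (-5 + 2)*a = 5 - (-3)*a = 5 + 3*a)
T(p) = -⅛ (T(p) = 1/(-8) = 1*(-⅛) = -⅛)
x(b) = 2*b (x(b) = (2 + 0)*b = 2*b)
x(99)*T(q(-5, 6)) = (2*99)*(-⅛) = 198*(-⅛) = -99/4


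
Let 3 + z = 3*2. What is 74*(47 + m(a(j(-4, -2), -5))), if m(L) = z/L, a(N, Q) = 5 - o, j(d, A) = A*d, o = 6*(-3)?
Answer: 80216/23 ≈ 3487.7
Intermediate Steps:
o = -18
z = 3 (z = -3 + 3*2 = -3 + 6 = 3)
a(N, Q) = 23 (a(N, Q) = 5 - 1*(-18) = 5 + 18 = 23)
m(L) = 3/L
74*(47 + m(a(j(-4, -2), -5))) = 74*(47 + 3/23) = 74*(1084/23) = 80216/23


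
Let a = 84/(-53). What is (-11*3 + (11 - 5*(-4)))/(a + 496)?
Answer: -53/13102 ≈ -0.0040452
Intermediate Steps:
a = -84/53 (a = 84*(-1/53) = -84/53 ≈ -1.5849)
(-11*3 + (11 - 5*(-4)))/(a + 496) = (-11*3 + (11 - 5*(-4)))/(-84/53 + 496) = (-33 + (11 + 20))/(26204/53) = (-33 + 31)*(53/26204) = -2*53/26204 = -53/13102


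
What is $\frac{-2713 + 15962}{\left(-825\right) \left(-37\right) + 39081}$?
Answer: $\frac{13249}{69606} \approx 0.19034$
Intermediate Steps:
$\frac{-2713 + 15962}{\left(-825\right) \left(-37\right) + 39081} = \frac{13249}{30525 + 39081} = \frac{13249}{69606}$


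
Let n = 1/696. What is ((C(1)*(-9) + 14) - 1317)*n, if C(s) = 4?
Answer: -1339/696 ≈ -1.9239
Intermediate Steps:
n = 1/696 ≈ 0.0014368
((C(1)*(-9) + 14) - 1317)*n = ((4*(-9) + 14) - 1317)*(1/696) = ((-36 + 14) - 1317)*(1/696) = (-22 - 1317)*(1/696) = -1339*1/696 = -1339/696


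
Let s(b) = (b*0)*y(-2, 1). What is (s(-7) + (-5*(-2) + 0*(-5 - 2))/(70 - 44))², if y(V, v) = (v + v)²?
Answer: 25/169 ≈ 0.14793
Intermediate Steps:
y(V, v) = 4*v² (y(V, v) = (2*v)² = 4*v²)
s(b) = 0 (s(b) = (b*0)*(4*1²) = 0*(4*1) = 0*4 = 0)
(s(-7) + (-5*(-2) + 0*(-5 - 2))/(70 - 44))² = (0 + (-5*(-2) + 0*(-5 - 2))/(70 - 44))² = (0 + (10 + 0*(-7))/26)² = (0 + (10 + 0)*(1/26))² = (0 + 10*(1/26))² = (0 + 5/13)² = (5/13)² = 25/169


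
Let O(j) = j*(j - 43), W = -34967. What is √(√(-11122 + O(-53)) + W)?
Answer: √(-34967 + I*√6034) ≈ 0.208 + 186.99*I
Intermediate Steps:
O(j) = j*(-43 + j)
√(√(-11122 + O(-53)) + W) = √(√(-11122 - 53*(-43 - 53)) - 34967) = √(√(-11122 - 53*(-96)) - 34967) = √(√(-11122 + 5088) - 34967) = √(√(-6034) - 34967) = √(I*√6034 - 34967) = √(-34967 + I*√6034)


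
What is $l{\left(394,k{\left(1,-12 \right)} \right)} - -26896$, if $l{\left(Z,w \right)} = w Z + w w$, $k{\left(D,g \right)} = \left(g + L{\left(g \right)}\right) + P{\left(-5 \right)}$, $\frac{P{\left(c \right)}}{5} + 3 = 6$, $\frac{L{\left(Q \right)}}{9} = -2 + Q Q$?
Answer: $2172571$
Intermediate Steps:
$L{\left(Q \right)} = -18 + 9 Q^{2}$ ($L{\left(Q \right)} = 9 \left(-2 + Q Q\right) = 9 \left(-2 + Q^{2}\right) = -18 + 9 Q^{2}$)
$P{\left(c \right)} = 15$ ($P{\left(c \right)} = -15 + 5 \cdot 6 = -15 + 30 = 15$)
$k{\left(D,g \right)} = -3 + g + 9 g^{2}$ ($k{\left(D,g \right)} = \left(g + \left(-18 + 9 g^{2}\right)\right) + 15 = \left(-18 + g + 9 g^{2}\right) + 15 = -3 + g + 9 g^{2}$)
$l{\left(Z,w \right)} = w^{2} + Z w$ ($l{\left(Z,w \right)} = Z w + w^{2} = w^{2} + Z w$)
$l{\left(394,k{\left(1,-12 \right)} \right)} - -26896 = \left(-3 - 12 + 9 \left(-12\right)^{2}\right) \left(394 - \left(15 - 1296\right)\right) - -26896 = \left(-3 - 12 + 9 \cdot 144\right) \left(394 - -1281\right) + \left(-144 + 27040\right) = \left(-3 - 12 + 1296\right) \left(394 - -1281\right) + 26896 = 1281 \left(394 + 1281\right) + 26896 = 1281 \cdot 1675 + 26896 = 2145675 + 26896 = 2172571$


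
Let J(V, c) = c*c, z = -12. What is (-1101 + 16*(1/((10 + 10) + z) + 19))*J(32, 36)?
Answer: -1030320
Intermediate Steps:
J(V, c) = c²
(-1101 + 16*(1/((10 + 10) + z) + 19))*J(32, 36) = (-1101 + 16*(1/((10 + 10) - 12) + 19))*36² = (-1101 + 16*(1/(20 - 12) + 19))*1296 = (-1101 + 16*(1/8 + 19))*1296 = (-1101 + 16*(⅛ + 19))*1296 = (-1101 + 16*(153/8))*1296 = (-1101 + 306)*1296 = -795*1296 = -1030320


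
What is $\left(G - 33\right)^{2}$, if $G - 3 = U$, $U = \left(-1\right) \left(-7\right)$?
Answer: $529$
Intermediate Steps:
$U = 7$
$G = 10$ ($G = 3 + 7 = 10$)
$\left(G - 33\right)^{2} = \left(10 - 33\right)^{2} = \left(-23\right)^{2} = 529$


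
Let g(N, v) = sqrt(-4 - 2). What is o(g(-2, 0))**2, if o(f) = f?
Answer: -6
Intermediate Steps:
g(N, v) = I*sqrt(6) (g(N, v) = sqrt(-6) = I*sqrt(6))
o(g(-2, 0))**2 = (I*sqrt(6))**2 = -6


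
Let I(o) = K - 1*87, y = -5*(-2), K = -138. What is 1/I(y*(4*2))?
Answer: -1/225 ≈ -0.0044444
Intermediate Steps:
y = 10
I(o) = -225 (I(o) = -138 - 1*87 = -138 - 87 = -225)
1/I(y*(4*2)) = 1/(-225) = -1/225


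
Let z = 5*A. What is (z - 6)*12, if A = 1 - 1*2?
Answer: -132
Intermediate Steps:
A = -1 (A = 1 - 2 = -1)
z = -5 (z = 5*(-1) = -5)
(z - 6)*12 = (-5 - 6)*12 = -11*12 = -132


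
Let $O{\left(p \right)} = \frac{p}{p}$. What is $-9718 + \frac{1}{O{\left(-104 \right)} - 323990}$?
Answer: $- \frac{3148525103}{323989} \approx -9718.0$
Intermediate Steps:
$O{\left(p \right)} = 1$
$-9718 + \frac{1}{O{\left(-104 \right)} - 323990} = -9718 + \frac{1}{1 - 323990} = -9718 + \frac{1}{-323989} = -9718 - \frac{1}{323989} = - \frac{3148525103}{323989}$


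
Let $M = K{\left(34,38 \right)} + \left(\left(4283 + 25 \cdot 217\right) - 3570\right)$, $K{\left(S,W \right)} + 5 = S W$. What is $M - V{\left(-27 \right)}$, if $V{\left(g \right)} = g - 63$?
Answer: $7515$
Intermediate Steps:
$K{\left(S,W \right)} = -5 + S W$
$M = 7425$ ($M = \left(-5 + 34 \cdot 38\right) + \left(\left(4283 + 25 \cdot 217\right) - 3570\right) = \left(-5 + 1292\right) + \left(\left(4283 + 5425\right) - 3570\right) = 1287 + \left(9708 - 3570\right) = 1287 + 6138 = 7425$)
$V{\left(g \right)} = -63 + g$ ($V{\left(g \right)} = g - 63 = -63 + g$)
$M - V{\left(-27 \right)} = 7425 - \left(-63 - 27\right) = 7425 - -90 = 7425 + 90 = 7515$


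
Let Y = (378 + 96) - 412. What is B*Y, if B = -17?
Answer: -1054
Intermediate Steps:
Y = 62 (Y = 474 - 412 = 62)
B*Y = -17*62 = -1054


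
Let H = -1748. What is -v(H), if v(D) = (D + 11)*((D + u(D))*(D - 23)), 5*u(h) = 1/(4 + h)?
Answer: 46889577697347/8720 ≈ 5.3772e+9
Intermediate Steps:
u(h) = 1/(5*(4 + h))
v(D) = (-23 + D)*(11 + D)*(D + 1/(5*(4 + D))) (v(D) = (D + 11)*((D + 1/(5*(4 + D)))*(D - 23)) = (11 + D)*((D + 1/(5*(4 + D)))*(-23 + D)) = (11 + D)*((-23 + D)*(D + 1/(5*(4 + D)))) = (-23 + D)*(11 + D)*(D + 1/(5*(4 + D))))
-v(H) = -(-253 - 5072*(-1748) - 1504*(-1748)² - 40*(-1748)³ + 5*(-1748)⁴)/(5*(4 - 1748)) = -(-253 + 8865856 - 1504*3055504 - 40*(-5341020992) + 5*9336104694016)/(5*(-1744)) = -(-1)*(-253 + 8865856 - 4595478016 + 213640839680 + 46680523470080)/(5*1744) = -(-1)*46889577697347/(5*1744) = -1*(-46889577697347/8720) = 46889577697347/8720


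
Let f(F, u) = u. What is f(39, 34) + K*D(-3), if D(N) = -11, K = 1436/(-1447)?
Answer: 64994/1447 ≈ 44.916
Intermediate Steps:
K = -1436/1447 (K = 1436*(-1/1447) = -1436/1447 ≈ -0.99240)
f(39, 34) + K*D(-3) = 34 - 1436/1447*(-11) = 34 + 15796/1447 = 64994/1447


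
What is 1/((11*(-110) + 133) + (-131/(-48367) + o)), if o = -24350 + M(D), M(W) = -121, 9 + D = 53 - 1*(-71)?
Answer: -48367/1235679985 ≈ -3.9142e-5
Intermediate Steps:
D = 115 (D = -9 + (53 - 1*(-71)) = -9 + (53 + 71) = -9 + 124 = 115)
o = -24471 (o = -24350 - 121 = -24471)
1/((11*(-110) + 133) + (-131/(-48367) + o)) = 1/((11*(-110) + 133) + (-131/(-48367) - 24471)) = 1/((-1210 + 133) + (-131*(-1/48367) - 24471)) = 1/(-1077 + (131/48367 - 24471)) = 1/(-1077 - 1183588726/48367) = 1/(-1235679985/48367) = -48367/1235679985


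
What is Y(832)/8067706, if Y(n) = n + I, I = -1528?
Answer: -348/4033853 ≈ -8.6270e-5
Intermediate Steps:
Y(n) = -1528 + n (Y(n) = n - 1528 = -1528 + n)
Y(832)/8067706 = (-1528 + 832)/8067706 = -696*1/8067706 = -348/4033853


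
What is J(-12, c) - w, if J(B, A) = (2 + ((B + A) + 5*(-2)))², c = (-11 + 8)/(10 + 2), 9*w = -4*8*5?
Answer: 61609/144 ≈ 427.84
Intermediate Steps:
w = -160/9 (w = (-4*8*5)/9 = (-32*5)/9 = (⅑)*(-160) = -160/9 ≈ -17.778)
c = -¼ (c = -3/12 = -3*1/12 = -¼ ≈ -0.25000)
J(B, A) = (-8 + A + B)² (J(B, A) = (2 + ((A + B) - 10))² = (2 + (-10 + A + B))² = (-8 + A + B)²)
J(-12, c) - w = (-8 - ¼ - 12)² - 1*(-160/9) = (-81/4)² + 160/9 = 6561/16 + 160/9 = 61609/144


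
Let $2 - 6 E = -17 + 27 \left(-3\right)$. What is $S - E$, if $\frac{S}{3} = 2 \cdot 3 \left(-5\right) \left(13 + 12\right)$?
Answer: $- \frac{6800}{3} \approx -2266.7$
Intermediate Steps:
$E = \frac{50}{3}$ ($E = \frac{1}{3} - \frac{-17 + 27 \left(-3\right)}{6} = \frac{1}{3} - \frac{-17 - 81}{6} = \frac{1}{3} - - \frac{49}{3} = \frac{1}{3} + \frac{49}{3} = \frac{50}{3} \approx 16.667$)
$S = -2250$ ($S = 3 \cdot 2 \cdot 3 \left(-5\right) \left(13 + 12\right) = 3 \cdot 6 \left(-5\right) 25 = 3 \left(\left(-30\right) 25\right) = 3 \left(-750\right) = -2250$)
$S - E = -2250 - \frac{50}{3} = - \frac{6800}{3}$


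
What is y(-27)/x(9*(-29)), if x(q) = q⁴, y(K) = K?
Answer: -1/171869283 ≈ -5.8184e-9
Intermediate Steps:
y(-27)/x(9*(-29)) = -27/((9*(-29))⁴) = -27/((-261)⁴) = -27/4640470641 = -27*1/4640470641 = -1/171869283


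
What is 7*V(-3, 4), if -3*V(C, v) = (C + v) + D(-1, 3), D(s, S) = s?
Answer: 0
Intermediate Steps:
V(C, v) = ⅓ - C/3 - v/3 (V(C, v) = -((C + v) - 1)/3 = -(-1 + C + v)/3 = ⅓ - C/3 - v/3)
7*V(-3, 4) = 7*(⅓ - ⅓*(-3) - ⅓*4) = 7*(⅓ + 1 - 4/3) = 7*0 = 0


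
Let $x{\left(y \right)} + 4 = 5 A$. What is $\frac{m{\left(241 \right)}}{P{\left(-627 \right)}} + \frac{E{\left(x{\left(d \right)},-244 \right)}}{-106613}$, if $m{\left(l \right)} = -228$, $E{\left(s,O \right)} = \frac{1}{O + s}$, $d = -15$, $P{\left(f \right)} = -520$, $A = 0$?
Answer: $\frac{4458821}{10169240} \approx 0.43846$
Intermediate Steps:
$x{\left(y \right)} = -4$ ($x{\left(y \right)} = -4 + 5 \cdot 0 = -4 + 0 = -4$)
$\frac{m{\left(241 \right)}}{P{\left(-627 \right)}} + \frac{E{\left(x{\left(d \right)},-244 \right)}}{-106613} = - \frac{228}{-520} + \frac{1}{\left(-244 - 4\right) \left(-106613\right)} = \left(-228\right) \left(- \frac{1}{520}\right) + \frac{1}{-248} \left(- \frac{1}{106613}\right) = \frac{57}{130} - - \frac{1}{26440024} = \frac{57}{130} + \frac{1}{26440024} = \frac{4458821}{10169240}$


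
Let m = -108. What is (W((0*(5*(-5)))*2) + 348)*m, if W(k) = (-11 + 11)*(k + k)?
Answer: -37584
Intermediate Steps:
W(k) = 0 (W(k) = 0*(2*k) = 0)
(W((0*(5*(-5)))*2) + 348)*m = (0 + 348)*(-108) = 348*(-108) = -37584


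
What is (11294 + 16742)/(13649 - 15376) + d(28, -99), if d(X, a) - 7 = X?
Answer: 32409/1727 ≈ 18.766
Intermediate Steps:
d(X, a) = 7 + X
(11294 + 16742)/(13649 - 15376) + d(28, -99) = (11294 + 16742)/(13649 - 15376) + (7 + 28) = 28036/(-1727) + 35 = 28036*(-1/1727) + 35 = -28036/1727 + 35 = 32409/1727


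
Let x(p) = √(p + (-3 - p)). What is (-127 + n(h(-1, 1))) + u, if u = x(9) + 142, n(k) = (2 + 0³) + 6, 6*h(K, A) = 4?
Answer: 23 + I*√3 ≈ 23.0 + 1.732*I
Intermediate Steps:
x(p) = I*√3 (x(p) = √(-3) = I*√3)
h(K, A) = ⅔ (h(K, A) = (⅙)*4 = ⅔)
n(k) = 8 (n(k) = (2 + 0) + 6 = 2 + 6 = 8)
u = 142 + I*√3 (u = I*√3 + 142 = 142 + I*√3 ≈ 142.0 + 1.732*I)
(-127 + n(h(-1, 1))) + u = (-127 + 8) + (142 + I*√3) = -119 + (142 + I*√3) = 23 + I*√3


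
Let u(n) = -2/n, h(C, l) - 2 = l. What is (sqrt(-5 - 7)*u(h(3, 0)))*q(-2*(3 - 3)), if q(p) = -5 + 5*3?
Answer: -20*I*sqrt(3) ≈ -34.641*I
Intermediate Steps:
h(C, l) = 2 + l
q(p) = 10 (q(p) = -5 + 15 = 10)
(sqrt(-5 - 7)*u(h(3, 0)))*q(-2*(3 - 3)) = (sqrt(-5 - 7)*(-2/(2 + 0)))*10 = (sqrt(-12)*(-2/2))*10 = ((2*I*sqrt(3))*(-2*1/2))*10 = ((2*I*sqrt(3))*(-1))*10 = -2*I*sqrt(3)*10 = -20*I*sqrt(3)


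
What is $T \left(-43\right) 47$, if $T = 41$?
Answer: $-82861$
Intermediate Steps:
$T \left(-43\right) 47 = 41 \left(-43\right) 47 = \left(-1763\right) 47 = -82861$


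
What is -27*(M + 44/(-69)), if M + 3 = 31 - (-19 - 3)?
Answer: -30654/23 ≈ -1332.8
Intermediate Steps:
M = 50 (M = -3 + (31 - (-19 - 3)) = -3 + (31 - 1*(-22)) = -3 + (31 + 22) = -3 + 53 = 50)
-27*(M + 44/(-69)) = -27*(50 + 44/(-69)) = -27*(50 + 44*(-1/69)) = -27*(50 - 44/69) = -27*3406/69 = -30654/23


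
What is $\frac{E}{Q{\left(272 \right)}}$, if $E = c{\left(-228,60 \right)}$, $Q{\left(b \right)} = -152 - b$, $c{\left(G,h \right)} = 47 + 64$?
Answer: $- \frac{111}{424} \approx -0.26179$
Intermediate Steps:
$c{\left(G,h \right)} = 111$
$E = 111$
$\frac{E}{Q{\left(272 \right)}} = \frac{111}{-152 - 272} = \frac{111}{-424} = 111 \left(- \frac{1}{424}\right) = - \frac{111}{424}$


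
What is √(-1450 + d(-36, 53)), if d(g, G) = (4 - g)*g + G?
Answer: I*√2837 ≈ 53.263*I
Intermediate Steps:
d(g, G) = G + g*(4 - g) (d(g, G) = g*(4 - g) + G = G + g*(4 - g))
√(-1450 + d(-36, 53)) = √(-1450 + (53 - 1*(-36)² + 4*(-36))) = √(-1450 + (53 - 1*1296 - 144)) = √(-1450 + (53 - 1296 - 144)) = √(-1450 - 1387) = √(-2837) = I*√2837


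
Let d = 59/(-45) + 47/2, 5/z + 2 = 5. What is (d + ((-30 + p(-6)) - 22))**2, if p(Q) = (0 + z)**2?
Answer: 657721/900 ≈ 730.80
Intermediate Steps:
z = 5/3 (z = 5/(-2 + 5) = 5/3 ≈ 1.6667)
p(Q) = 25/9 (p(Q) = (0 + 5/3)**2 = (5/3)**2 = 25/9)
d = 1997/90 (d = 59*(-1/45) + 47*(1/2) = -59/45 + 47/2 = 1997/90 ≈ 22.189)
(d + ((-30 + p(-6)) - 22))**2 = (1997/90 + ((-30 + 25/9) - 22))**2 = (1997/90 + (-245/9 - 22))**2 = (1997/90 - 443/9)**2 = (-811/30)**2 = 657721/900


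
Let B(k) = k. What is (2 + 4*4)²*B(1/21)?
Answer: 108/7 ≈ 15.429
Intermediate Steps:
(2 + 4*4)²*B(1/21) = (2 + 4*4)²/21 = (2 + 16)²*(1/21) = 18²*(1/21) = 324*(1/21) = 108/7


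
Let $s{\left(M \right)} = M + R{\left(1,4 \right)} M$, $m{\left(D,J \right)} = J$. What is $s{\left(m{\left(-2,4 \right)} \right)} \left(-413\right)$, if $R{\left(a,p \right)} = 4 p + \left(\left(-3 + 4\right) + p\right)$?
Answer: $-36344$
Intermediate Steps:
$R{\left(a,p \right)} = 1 + 5 p$ ($R{\left(a,p \right)} = 4 p + \left(1 + p\right) = 1 + 5 p$)
$s{\left(M \right)} = 22 M$ ($s{\left(M \right)} = M + \left(1 + 5 \cdot 4\right) M = M + \left(1 + 20\right) M = M + 21 M = 22 M$)
$s{\left(m{\left(-2,4 \right)} \right)} \left(-413\right) = 22 \cdot 4 \left(-413\right) = 88 \left(-413\right) = -36344$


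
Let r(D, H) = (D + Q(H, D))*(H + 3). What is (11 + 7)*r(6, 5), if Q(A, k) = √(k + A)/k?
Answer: 864 + 24*√11 ≈ 943.60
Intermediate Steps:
Q(A, k) = √(A + k)/k
r(D, H) = (3 + H)*(D + √(D + H)/D) (r(D, H) = (D + √(H + D)/D)*(H + 3) = (D + √(D + H)/D)*(3 + H) = (3 + H)*(D + √(D + H)/D))
(11 + 7)*r(6, 5) = (11 + 7)*((3*√(6 + 5) + 5*√(6 + 5) + 6²*(3 + 5))/6) = 18*((3*√11 + 5*√11 + 36*8)/6) = 18*((3*√11 + 5*√11 + 288)/6) = 18*((288 + 8*√11)/6) = 18*(48 + 4*√11/3) = 864 + 24*√11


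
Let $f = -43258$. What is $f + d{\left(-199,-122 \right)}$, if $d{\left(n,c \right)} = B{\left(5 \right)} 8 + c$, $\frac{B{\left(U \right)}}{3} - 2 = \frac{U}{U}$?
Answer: $-43308$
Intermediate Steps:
$B{\left(U \right)} = 9$ ($B{\left(U \right)} = 6 + 3 \frac{U}{U} = 6 + 3 \cdot 1 = 6 + 3 = 9$)
$d{\left(n,c \right)} = 72 + c$ ($d{\left(n,c \right)} = 9 \cdot 8 + c = 72 + c$)
$f + d{\left(-199,-122 \right)} = -43258 + \left(72 - 122\right) = -43258 - 50 = -43308$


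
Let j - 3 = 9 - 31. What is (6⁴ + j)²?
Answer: 1630729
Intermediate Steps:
j = -19 (j = 3 + (9 - 31) = 3 - 22 = -19)
(6⁴ + j)² = (6⁴ - 19)² = (1296 - 19)² = 1277² = 1630729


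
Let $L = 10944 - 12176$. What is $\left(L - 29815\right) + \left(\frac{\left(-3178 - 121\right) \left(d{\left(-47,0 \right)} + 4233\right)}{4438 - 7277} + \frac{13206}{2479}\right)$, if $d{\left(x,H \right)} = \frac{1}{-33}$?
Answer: $- \frac{6067031450861}{232250073} \approx -26123.0$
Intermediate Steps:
$d{\left(x,H \right)} = - \frac{1}{33}$
$L = -1232$
$\left(L - 29815\right) + \left(\frac{\left(-3178 - 121\right) \left(d{\left(-47,0 \right)} + 4233\right)}{4438 - 7277} + \frac{13206}{2479}\right) = \left(-1232 - 29815\right) + \left(\frac{\left(-3178 - 121\right) \left(- \frac{1}{33} + 4233\right)}{4438 - 7277} + \frac{13206}{2479}\right) = -31047 + \left(\frac{\left(-3299\right) \frac{139688}{33}}{4438 - 7277} + 13206 \cdot \frac{1}{2479}\right) = -31047 - \left(- \frac{13206}{2479} + \frac{460830712}{33 \left(-2839\right)}\right) = -31047 + \left(\left(- \frac{460830712}{33}\right) \left(- \frac{1}{2839}\right) + \frac{13206}{2479}\right) = -31047 + \left(\frac{460830712}{93687} + \frac{13206}{2479}\right) = -31047 + \frac{1143636565570}{232250073} = - \frac{6067031450861}{232250073}$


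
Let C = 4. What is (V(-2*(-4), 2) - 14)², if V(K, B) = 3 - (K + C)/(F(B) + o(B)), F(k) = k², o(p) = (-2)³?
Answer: 64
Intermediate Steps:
o(p) = -8
V(K, B) = 3 - (4 + K)/(-8 + B²) (V(K, B) = 3 - (K + 4)/(B² - 8) = 3 - (4 + K)/(-8 + B²))
(V(-2*(-4), 2) - 14)² = ((-28 - (-2)*(-4) + 3*2²)/(-8 + 2²) - 14)² = ((-28 - 1*8 + 3*4)/(-8 + 4) - 14)² = ((-28 - 8 + 12)/(-4) - 14)² = (-¼*(-24) - 14)² = (6 - 14)² = (-8)² = 64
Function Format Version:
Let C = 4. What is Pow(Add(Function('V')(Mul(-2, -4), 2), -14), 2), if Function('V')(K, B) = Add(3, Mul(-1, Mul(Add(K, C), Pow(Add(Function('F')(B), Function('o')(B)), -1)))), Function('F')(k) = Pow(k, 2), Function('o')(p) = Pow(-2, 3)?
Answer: 64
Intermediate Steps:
Function('o')(p) = -8
Function('V')(K, B) = Add(3, Mul(-1, Pow(Add(-8, Pow(B, 2)), -1), Add(4, K))) (Function('V')(K, B) = Add(3, Mul(-1, Mul(Add(K, 4), Pow(Add(Pow(B, 2), -8), -1)))) = Add(3, Mul(-1, Mul(Add(4, K), Pow(Add(-8, Pow(B, 2)), -1)))) = Add(3, Mul(-1, Mul(Pow(Add(-8, Pow(B, 2)), -1), Add(4, K)))) = Add(3, Mul(-1, Pow(Add(-8, Pow(B, 2)), -1), Add(4, K))))
Pow(Add(Function('V')(Mul(-2, -4), 2), -14), 2) = Pow(Add(Mul(Pow(Add(-8, Pow(2, 2)), -1), Add(-28, Mul(-1, Mul(-2, -4)), Mul(3, Pow(2, 2)))), -14), 2) = Pow(Add(Mul(Pow(Add(-8, 4), -1), Add(-28, Mul(-1, 8), Mul(3, 4))), -14), 2) = Pow(Add(Mul(Pow(-4, -1), Add(-28, -8, 12)), -14), 2) = Pow(Add(Mul(Rational(-1, 4), -24), -14), 2) = Pow(Add(6, -14), 2) = Pow(-8, 2) = 64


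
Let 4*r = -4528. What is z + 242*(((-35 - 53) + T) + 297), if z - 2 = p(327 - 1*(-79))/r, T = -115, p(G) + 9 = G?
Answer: 25752603/1132 ≈ 22750.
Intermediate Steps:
p(G) = -9 + G
r = -1132 (r = (¼)*(-4528) = -1132)
z = 1867/1132 (z = 2 + (-9 + (327 - 1*(-79)))/(-1132) = 2 + (-9 + (327 + 79))*(-1/1132) = 2 + (-9 + 406)*(-1/1132) = 2 + 397*(-1/1132) = 2 - 397/1132 = 1867/1132 ≈ 1.6493)
z + 242*(((-35 - 53) + T) + 297) = 1867/1132 + 242*(((-35 - 53) - 115) + 297) = 1867/1132 + 242*((-88 - 115) + 297) = 1867/1132 + 242*(-203 + 297) = 1867/1132 + 242*94 = 1867/1132 + 22748 = 25752603/1132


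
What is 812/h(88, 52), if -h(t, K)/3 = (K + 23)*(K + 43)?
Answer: -812/21375 ≈ -0.037988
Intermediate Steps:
h(t, K) = -3*(23 + K)*(43 + K) (h(t, K) = -3*(K + 23)*(K + 43) = -3*(23 + K)*(43 + K))
812/h(88, 52) = 812/(-2967 - 198*52 - 3*52²) = 812/(-2967 - 10296 - 3*2704) = 812/(-2967 - 10296 - 8112) = 812/(-21375) = 812*(-1/21375) = -812/21375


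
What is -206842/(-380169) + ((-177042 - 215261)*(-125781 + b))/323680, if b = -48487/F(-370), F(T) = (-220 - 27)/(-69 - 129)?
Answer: 6065350250572316251/30394116174240 ≈ 1.9956e+5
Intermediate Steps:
F(T) = 247/198 (F(T) = -247/(-198) = -247*(-1/198) = 247/198)
b = -9600426/247 (b = -48487/247/198 = -48487*198/247 = -9600426/247 ≈ -38868.)
-206842/(-380169) + ((-177042 - 215261)*(-125781 + b))/323680 = -206842/(-380169) + ((-177042 - 215261)*(-125781 - 9600426/247))/323680 = -206842*(-1/380169) - 392303*(-40668333/247)*(1/323680) = 206842/380169 + (15954309040899/247)*(1/323680) = 206842/380169 + 15954309040899/79948960 = 6065350250572316251/30394116174240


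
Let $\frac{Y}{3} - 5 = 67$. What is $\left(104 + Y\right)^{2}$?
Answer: $102400$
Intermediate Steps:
$Y = 216$ ($Y = 15 + 3 \cdot 67 = 15 + 201 = 216$)
$\left(104 + Y\right)^{2} = \left(104 + 216\right)^{2} = 320^{2} = 102400$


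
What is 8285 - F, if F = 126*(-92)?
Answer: 19877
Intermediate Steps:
F = -11592
8285 - F = 8285 - 1*(-11592) = 8285 + 11592 = 19877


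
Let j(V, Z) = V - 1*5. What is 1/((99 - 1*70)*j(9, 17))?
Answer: 1/116 ≈ 0.0086207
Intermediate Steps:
j(V, Z) = -5 + V (j(V, Z) = V - 5 = -5 + V)
1/((99 - 1*70)*j(9, 17)) = 1/((99 - 1*70)*(-5 + 9)) = 1/((99 - 70)*4) = 1/(29*4) = 1/116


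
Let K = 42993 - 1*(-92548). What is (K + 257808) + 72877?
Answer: 466226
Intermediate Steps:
K = 135541 (K = 42993 + 92548 = 135541)
(K + 257808) + 72877 = (135541 + 257808) + 72877 = 393349 + 72877 = 466226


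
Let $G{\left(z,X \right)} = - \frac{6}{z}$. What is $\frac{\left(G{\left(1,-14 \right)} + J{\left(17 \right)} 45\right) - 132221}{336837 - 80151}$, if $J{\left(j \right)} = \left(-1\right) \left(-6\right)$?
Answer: $- \frac{131957}{256686} \approx -0.51408$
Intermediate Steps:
$J{\left(j \right)} = 6$
$\frac{\left(G{\left(1,-14 \right)} + J{\left(17 \right)} 45\right) - 132221}{336837 - 80151} = \frac{\left(- \frac{6}{1} + 6 \cdot 45\right) - 132221}{336837 - 80151} = \frac{\left(\left(-6\right) 1 + 270\right) - 132221}{256686} = \left(\left(-6 + 270\right) - 132221\right) \frac{1}{256686} = \left(264 - 132221\right) \frac{1}{256686} = \left(-131957\right) \frac{1}{256686} = - \frac{131957}{256686}$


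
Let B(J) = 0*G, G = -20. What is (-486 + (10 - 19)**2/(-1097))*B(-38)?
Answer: 0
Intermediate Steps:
B(J) = 0 (B(J) = 0*(-20) = 0)
(-486 + (10 - 19)**2/(-1097))*B(-38) = (-486 + (10 - 19)**2/(-1097))*0 = (-486 + (-9)**2*(-1/1097))*0 = (-486 + 81*(-1/1097))*0 = (-486 - 81/1097)*0 = -533223/1097*0 = 0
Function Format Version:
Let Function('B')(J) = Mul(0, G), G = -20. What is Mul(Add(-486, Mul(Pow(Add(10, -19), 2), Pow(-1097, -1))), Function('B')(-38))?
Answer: 0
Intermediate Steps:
Function('B')(J) = 0 (Function('B')(J) = Mul(0, -20) = 0)
Mul(Add(-486, Mul(Pow(Add(10, -19), 2), Pow(-1097, -1))), Function('B')(-38)) = Mul(Add(-486, Mul(Pow(Add(10, -19), 2), Pow(-1097, -1))), 0) = Mul(Add(-486, Mul(Pow(-9, 2), Rational(-1, 1097))), 0) = Mul(Add(-486, Mul(81, Rational(-1, 1097))), 0) = Mul(Add(-486, Rational(-81, 1097)), 0) = Mul(Rational(-533223, 1097), 0) = 0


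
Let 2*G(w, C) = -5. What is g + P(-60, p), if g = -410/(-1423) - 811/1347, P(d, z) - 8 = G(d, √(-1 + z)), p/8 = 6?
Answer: 19881025/3833562 ≈ 5.1860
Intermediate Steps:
p = 48 (p = 8*6 = 48)
G(w, C) = -5/2 (G(w, C) = (½)*(-5) = -5/2)
P(d, z) = 11/2 (P(d, z) = 8 - 5/2 = 11/2)
g = -601783/1916781 (g = -410*(-1/1423) - 811*1/1347 = 410/1423 - 811/1347 = -601783/1916781 ≈ -0.31395)
g + P(-60, p) = -601783/1916781 + 11/2 = 19881025/3833562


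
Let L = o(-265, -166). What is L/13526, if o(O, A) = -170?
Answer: -85/6763 ≈ -0.012568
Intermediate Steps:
L = -170
L/13526 = -170/13526 = -170*1/13526 = -85/6763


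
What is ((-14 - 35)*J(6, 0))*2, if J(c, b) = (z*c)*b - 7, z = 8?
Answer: 686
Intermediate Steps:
J(c, b) = -7 + 8*b*c (J(c, b) = (8*c)*b - 7 = 8*b*c - 7 = -7 + 8*b*c)
((-14 - 35)*J(6, 0))*2 = ((-14 - 35)*(-7 + 8*0*6))*2 = -49*(-7 + 0)*2 = -49*(-7)*2 = 343*2 = 686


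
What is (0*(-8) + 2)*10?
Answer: 20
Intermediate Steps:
(0*(-8) + 2)*10 = (0 + 2)*10 = 2*10 = 20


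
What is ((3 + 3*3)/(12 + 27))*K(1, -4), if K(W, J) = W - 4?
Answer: -12/13 ≈ -0.92308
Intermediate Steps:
K(W, J) = -4 + W
((3 + 3*3)/(12 + 27))*K(1, -4) = ((3 + 3*3)/(12 + 27))*(-4 + 1) = ((3 + 9)/39)*(-3) = (12*(1/39))*(-3) = (4/13)*(-3) = -12/13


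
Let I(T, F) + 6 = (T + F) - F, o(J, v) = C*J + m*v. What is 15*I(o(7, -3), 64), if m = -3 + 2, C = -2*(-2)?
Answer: 375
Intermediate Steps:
C = 4
m = -1
o(J, v) = -v + 4*J (o(J, v) = 4*J - v = -v + 4*J)
I(T, F) = -6 + T (I(T, F) = -6 + ((T + F) - F) = -6 + ((F + T) - F) = -6 + T)
15*I(o(7, -3), 64) = 15*(-6 + (-1*(-3) + 4*7)) = 15*(-6 + (3 + 28)) = 15*(-6 + 31) = 15*25 = 375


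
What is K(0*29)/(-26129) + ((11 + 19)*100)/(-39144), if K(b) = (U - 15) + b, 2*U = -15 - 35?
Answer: -3200885/42616399 ≈ -0.075109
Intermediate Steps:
U = -25 (U = (-15 - 35)/2 = (1/2)*(-50) = -25)
K(b) = -40 + b (K(b) = (-25 - 15) + b = -40 + b)
K(0*29)/(-26129) + ((11 + 19)*100)/(-39144) = (-40 + 0*29)/(-26129) + ((11 + 19)*100)/(-39144) = (-40 + 0)*(-1/26129) + (30*100)*(-1/39144) = -40*(-1/26129) + 3000*(-1/39144) = 40/26129 - 125/1631 = -3200885/42616399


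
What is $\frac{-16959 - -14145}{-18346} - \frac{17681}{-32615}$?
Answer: $\frac{208077118}{299177395} \approx 0.6955$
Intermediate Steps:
$\frac{-16959 - -14145}{-18346} - \frac{17681}{-32615} = \left(-16959 + 14145\right) \left(- \frac{1}{18346}\right) - - \frac{17681}{32615} = \left(-2814\right) \left(- \frac{1}{18346}\right) + \frac{17681}{32615} = \frac{1407}{9173} + \frac{17681}{32615} = \frac{208077118}{299177395}$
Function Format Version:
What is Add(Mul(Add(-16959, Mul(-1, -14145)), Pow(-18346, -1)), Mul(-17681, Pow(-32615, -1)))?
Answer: Rational(208077118, 299177395) ≈ 0.69550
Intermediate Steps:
Add(Mul(Add(-16959, Mul(-1, -14145)), Pow(-18346, -1)), Mul(-17681, Pow(-32615, -1))) = Add(Mul(Add(-16959, 14145), Rational(-1, 18346)), Mul(-17681, Rational(-1, 32615))) = Add(Mul(-2814, Rational(-1, 18346)), Rational(17681, 32615)) = Add(Rational(1407, 9173), Rational(17681, 32615)) = Rational(208077118, 299177395)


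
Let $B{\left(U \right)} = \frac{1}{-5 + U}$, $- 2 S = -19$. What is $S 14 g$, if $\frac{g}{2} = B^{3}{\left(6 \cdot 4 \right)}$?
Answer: $\frac{14}{361} \approx 0.038781$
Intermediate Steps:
$S = \frac{19}{2}$ ($S = \left(- \frac{1}{2}\right) \left(-19\right) = \frac{19}{2} \approx 9.5$)
$g = \frac{2}{6859}$ ($g = 2 \left(\frac{1}{-5 + 6 \cdot 4}\right)^{3} = 2 \left(\frac{1}{-5 + 24}\right)^{3} = 2 \left(\frac{1}{19}\right)^{3} = \frac{2}{6859} \approx 0.00029159$)
$S 14 g = \frac{19}{2} \cdot 14 \cdot \frac{2}{6859} = 133 \cdot \frac{2}{6859} = \frac{14}{361}$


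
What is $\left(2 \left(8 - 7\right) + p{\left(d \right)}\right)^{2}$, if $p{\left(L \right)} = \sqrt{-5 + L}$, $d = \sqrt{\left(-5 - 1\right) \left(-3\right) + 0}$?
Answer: $\left(2 + i \sqrt{5 - 3 \sqrt{2}}\right)^{2} \approx 3.2426 + 3.4811 i$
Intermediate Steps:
$d = 3 \sqrt{2}$ ($d = \sqrt{\left(-6\right) \left(-3\right) + 0} = \sqrt{18 + 0} = \sqrt{18} = 3 \sqrt{2} \approx 4.2426$)
$\left(2 \left(8 - 7\right) + p{\left(d \right)}\right)^{2} = \left(2 \left(8 - 7\right) + \sqrt{-5 + 3 \sqrt{2}}\right)^{2} = \left(2 \cdot 1 + \sqrt{-5 + 3 \sqrt{2}}\right)^{2} = \left(2 + \sqrt{-5 + 3 \sqrt{2}}\right)^{2}$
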